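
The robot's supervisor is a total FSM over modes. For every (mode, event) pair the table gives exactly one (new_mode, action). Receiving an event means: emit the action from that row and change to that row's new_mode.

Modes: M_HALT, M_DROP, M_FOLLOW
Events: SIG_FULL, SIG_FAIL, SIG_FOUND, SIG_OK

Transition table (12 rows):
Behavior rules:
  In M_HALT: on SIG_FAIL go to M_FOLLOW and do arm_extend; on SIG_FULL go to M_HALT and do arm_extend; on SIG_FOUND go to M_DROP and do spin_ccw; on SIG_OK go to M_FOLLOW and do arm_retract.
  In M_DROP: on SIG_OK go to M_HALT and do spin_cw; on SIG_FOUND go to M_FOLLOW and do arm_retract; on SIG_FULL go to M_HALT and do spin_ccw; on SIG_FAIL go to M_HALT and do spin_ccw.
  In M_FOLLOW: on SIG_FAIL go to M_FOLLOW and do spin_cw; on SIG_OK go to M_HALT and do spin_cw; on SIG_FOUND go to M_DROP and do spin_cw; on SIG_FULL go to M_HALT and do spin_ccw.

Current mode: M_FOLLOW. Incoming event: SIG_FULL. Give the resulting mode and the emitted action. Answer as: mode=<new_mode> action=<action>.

current mode = M_FOLLOW; filter table to that mode:
  (M_FOLLOW, SIG_FAIL) → (M_FOLLOW, spin_cw)
  (M_FOLLOW, SIG_OK) → (M_HALT, spin_cw)
  (M_FOLLOW, SIG_FOUND) → (M_DROP, spin_cw)
  (M_FOLLOW, SIG_FULL) → (M_HALT, spin_ccw)  ← event matches
event = SIG_FULL selects (M_HALT, spin_ccw)

mode=M_HALT action=spin_ccw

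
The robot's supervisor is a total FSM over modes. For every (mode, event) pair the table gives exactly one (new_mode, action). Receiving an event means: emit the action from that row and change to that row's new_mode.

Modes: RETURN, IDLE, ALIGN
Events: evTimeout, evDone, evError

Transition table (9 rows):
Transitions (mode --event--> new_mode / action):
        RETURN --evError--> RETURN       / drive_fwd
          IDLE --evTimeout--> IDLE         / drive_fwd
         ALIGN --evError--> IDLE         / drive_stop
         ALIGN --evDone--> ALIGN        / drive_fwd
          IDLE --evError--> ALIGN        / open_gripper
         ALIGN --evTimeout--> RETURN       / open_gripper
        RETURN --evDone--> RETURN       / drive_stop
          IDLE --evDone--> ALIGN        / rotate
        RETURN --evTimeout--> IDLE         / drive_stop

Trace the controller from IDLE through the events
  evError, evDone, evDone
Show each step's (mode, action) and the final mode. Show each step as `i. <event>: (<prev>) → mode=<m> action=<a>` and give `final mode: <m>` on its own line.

1. evError: (IDLE) → mode=ALIGN action=open_gripper
2. evDone: (ALIGN) → mode=ALIGN action=drive_fwd
3. evDone: (ALIGN) → mode=ALIGN action=drive_fwd

final mode: ALIGN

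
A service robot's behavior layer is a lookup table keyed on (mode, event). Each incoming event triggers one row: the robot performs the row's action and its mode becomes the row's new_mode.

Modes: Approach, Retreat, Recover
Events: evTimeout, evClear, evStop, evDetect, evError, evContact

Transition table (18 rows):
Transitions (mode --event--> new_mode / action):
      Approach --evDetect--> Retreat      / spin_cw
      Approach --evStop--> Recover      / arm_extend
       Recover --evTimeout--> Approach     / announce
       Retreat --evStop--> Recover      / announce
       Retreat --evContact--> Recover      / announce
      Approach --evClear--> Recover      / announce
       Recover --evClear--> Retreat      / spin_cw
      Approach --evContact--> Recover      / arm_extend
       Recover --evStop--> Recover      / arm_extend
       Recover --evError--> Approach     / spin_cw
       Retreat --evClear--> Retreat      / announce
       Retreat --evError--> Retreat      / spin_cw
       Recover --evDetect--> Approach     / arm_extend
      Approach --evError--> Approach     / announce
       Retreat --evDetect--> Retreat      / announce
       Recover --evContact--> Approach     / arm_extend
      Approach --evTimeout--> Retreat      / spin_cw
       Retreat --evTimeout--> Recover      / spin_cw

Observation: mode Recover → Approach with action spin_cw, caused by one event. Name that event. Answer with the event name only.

try evTimeout: (Recover, evTimeout) → (Approach, announce)
try evClear: (Recover, evClear) → (Retreat, spin_cw)
try evStop: (Recover, evStop) → (Recover, arm_extend)
try evDetect: (Recover, evDetect) → (Approach, arm_extend)
try evError: (Recover, evError) → (Approach, spin_cw)  ← matches
try evContact: (Recover, evContact) → (Approach, arm_extend)

evError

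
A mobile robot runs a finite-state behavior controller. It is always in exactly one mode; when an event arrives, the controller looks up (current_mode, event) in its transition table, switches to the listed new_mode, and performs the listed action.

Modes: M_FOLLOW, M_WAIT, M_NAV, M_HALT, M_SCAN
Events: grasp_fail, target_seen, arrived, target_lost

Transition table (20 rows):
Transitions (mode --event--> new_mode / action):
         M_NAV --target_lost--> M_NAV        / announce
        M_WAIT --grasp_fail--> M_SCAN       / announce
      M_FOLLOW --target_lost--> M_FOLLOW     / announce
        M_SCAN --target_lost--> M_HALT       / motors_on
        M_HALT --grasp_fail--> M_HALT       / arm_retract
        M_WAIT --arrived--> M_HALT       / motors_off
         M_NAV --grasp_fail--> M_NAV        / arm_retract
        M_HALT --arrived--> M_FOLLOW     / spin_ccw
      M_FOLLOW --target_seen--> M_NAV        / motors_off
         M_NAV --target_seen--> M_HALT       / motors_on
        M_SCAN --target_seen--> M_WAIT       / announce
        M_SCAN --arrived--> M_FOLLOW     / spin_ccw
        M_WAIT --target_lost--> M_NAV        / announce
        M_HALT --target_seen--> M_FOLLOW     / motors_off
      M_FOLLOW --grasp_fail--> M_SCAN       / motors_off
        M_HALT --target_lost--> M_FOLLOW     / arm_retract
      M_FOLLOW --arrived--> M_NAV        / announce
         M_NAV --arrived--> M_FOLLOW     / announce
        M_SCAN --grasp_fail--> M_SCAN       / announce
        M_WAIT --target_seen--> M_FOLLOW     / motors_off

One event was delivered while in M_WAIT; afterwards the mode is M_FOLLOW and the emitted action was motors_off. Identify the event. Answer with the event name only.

try grasp_fail: (M_WAIT, grasp_fail) → (M_SCAN, announce)
try target_seen: (M_WAIT, target_seen) → (M_FOLLOW, motors_off)  ← matches
try arrived: (M_WAIT, arrived) → (M_HALT, motors_off)
try target_lost: (M_WAIT, target_lost) → (M_NAV, announce)

target_seen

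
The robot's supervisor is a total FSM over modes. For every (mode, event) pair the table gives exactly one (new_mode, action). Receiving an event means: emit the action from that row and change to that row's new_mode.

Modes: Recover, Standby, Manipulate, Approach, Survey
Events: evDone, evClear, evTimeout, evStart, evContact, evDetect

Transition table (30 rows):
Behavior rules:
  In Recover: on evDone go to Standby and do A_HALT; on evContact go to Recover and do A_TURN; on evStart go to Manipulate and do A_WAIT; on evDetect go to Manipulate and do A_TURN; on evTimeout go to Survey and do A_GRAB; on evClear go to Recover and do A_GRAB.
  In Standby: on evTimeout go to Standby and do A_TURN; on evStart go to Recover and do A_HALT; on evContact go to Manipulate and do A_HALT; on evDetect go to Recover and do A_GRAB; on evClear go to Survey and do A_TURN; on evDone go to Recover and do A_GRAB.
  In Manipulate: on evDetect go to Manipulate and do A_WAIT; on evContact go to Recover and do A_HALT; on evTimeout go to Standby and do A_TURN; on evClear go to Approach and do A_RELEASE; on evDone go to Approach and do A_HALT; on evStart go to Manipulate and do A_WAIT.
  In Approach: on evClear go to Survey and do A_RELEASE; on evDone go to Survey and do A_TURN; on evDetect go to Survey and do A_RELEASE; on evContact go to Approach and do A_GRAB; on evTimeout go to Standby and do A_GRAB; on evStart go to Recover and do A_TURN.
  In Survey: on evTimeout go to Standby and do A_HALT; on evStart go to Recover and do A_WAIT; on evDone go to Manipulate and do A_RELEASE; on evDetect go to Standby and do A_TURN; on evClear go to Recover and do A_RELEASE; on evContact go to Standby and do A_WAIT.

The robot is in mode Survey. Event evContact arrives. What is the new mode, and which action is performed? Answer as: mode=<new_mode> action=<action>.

mode=Standby action=A_WAIT

current mode = Survey; filter table to that mode:
  (Survey, evTimeout) → (Standby, A_HALT)
  (Survey, evStart) → (Recover, A_WAIT)
  (Survey, evDone) → (Manipulate, A_RELEASE)
  (Survey, evDetect) → (Standby, A_TURN)
  (Survey, evClear) → (Recover, A_RELEASE)
  (Survey, evContact) → (Standby, A_WAIT)  ← event matches
event = evContact selects (Standby, A_WAIT)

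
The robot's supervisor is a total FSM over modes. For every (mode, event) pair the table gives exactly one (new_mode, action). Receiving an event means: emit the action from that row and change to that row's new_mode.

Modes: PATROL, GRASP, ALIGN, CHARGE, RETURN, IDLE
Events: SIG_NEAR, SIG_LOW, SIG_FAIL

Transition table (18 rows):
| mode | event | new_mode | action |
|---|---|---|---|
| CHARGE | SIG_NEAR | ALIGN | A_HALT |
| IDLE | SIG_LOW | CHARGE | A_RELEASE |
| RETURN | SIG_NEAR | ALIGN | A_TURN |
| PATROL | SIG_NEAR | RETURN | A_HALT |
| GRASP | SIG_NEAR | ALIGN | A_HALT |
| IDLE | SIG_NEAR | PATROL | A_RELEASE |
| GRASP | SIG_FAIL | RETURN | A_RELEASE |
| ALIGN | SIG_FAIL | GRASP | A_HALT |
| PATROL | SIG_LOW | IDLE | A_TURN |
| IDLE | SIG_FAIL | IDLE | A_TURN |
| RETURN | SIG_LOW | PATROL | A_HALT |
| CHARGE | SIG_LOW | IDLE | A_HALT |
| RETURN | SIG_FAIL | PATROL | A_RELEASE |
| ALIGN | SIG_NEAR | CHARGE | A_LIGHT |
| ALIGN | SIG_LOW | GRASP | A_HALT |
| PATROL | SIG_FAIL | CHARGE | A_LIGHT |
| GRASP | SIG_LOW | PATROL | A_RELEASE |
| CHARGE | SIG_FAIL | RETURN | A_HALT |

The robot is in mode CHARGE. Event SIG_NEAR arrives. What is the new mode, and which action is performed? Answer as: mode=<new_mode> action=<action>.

mode=ALIGN action=A_HALT

current mode = CHARGE; filter table to that mode:
  (CHARGE, SIG_NEAR) → (ALIGN, A_HALT)  ← event matches
  (CHARGE, SIG_LOW) → (IDLE, A_HALT)
  (CHARGE, SIG_FAIL) → (RETURN, A_HALT)
event = SIG_NEAR selects (ALIGN, A_HALT)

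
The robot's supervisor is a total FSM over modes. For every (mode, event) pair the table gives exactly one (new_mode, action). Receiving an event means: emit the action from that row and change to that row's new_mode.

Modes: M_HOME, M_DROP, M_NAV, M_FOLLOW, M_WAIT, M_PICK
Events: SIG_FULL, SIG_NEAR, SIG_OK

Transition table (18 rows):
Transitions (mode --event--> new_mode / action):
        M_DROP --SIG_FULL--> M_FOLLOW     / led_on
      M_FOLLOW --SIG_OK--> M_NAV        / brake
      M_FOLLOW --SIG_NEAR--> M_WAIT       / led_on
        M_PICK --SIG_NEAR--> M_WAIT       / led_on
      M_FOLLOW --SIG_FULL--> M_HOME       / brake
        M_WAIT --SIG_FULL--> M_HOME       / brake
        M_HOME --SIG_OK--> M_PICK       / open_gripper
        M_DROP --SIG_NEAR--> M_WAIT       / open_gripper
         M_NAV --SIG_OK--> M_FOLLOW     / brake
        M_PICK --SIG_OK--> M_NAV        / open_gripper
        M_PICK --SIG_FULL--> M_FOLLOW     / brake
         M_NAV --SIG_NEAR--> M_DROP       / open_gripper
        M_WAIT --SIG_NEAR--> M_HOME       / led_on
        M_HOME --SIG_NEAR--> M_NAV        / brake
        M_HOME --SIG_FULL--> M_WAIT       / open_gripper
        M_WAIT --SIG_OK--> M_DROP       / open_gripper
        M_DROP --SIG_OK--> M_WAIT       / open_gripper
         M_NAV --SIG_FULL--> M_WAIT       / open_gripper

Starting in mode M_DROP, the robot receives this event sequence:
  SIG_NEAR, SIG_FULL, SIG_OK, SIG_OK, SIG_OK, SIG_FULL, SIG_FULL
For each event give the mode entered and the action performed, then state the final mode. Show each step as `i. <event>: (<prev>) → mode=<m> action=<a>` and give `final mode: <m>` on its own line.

1. SIG_NEAR: (M_DROP) → mode=M_WAIT action=open_gripper
2. SIG_FULL: (M_WAIT) → mode=M_HOME action=brake
3. SIG_OK: (M_HOME) → mode=M_PICK action=open_gripper
4. SIG_OK: (M_PICK) → mode=M_NAV action=open_gripper
5. SIG_OK: (M_NAV) → mode=M_FOLLOW action=brake
6. SIG_FULL: (M_FOLLOW) → mode=M_HOME action=brake
7. SIG_FULL: (M_HOME) → mode=M_WAIT action=open_gripper

final mode: M_WAIT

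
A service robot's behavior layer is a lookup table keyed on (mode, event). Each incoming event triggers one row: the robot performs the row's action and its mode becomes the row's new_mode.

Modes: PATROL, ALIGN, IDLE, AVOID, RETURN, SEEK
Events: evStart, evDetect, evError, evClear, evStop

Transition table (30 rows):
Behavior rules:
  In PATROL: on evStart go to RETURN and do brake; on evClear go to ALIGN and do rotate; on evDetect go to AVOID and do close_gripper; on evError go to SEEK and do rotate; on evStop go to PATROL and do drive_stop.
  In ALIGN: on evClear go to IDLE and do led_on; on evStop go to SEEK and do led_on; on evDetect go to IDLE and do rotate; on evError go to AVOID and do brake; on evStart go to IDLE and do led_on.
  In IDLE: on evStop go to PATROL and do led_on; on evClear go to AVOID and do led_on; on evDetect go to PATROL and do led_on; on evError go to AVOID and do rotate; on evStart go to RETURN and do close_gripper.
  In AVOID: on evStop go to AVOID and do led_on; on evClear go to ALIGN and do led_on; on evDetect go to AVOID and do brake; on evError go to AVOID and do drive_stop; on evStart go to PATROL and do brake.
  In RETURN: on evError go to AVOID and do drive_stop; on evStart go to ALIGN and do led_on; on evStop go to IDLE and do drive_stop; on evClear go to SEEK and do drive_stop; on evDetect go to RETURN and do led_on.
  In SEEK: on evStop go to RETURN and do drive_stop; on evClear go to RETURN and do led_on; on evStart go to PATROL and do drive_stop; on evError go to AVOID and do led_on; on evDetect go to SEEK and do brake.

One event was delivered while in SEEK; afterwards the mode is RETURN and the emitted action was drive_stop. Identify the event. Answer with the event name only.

evStop

try evStart: (SEEK, evStart) → (PATROL, drive_stop)
try evDetect: (SEEK, evDetect) → (SEEK, brake)
try evError: (SEEK, evError) → (AVOID, led_on)
try evClear: (SEEK, evClear) → (RETURN, led_on)
try evStop: (SEEK, evStop) → (RETURN, drive_stop)  ← matches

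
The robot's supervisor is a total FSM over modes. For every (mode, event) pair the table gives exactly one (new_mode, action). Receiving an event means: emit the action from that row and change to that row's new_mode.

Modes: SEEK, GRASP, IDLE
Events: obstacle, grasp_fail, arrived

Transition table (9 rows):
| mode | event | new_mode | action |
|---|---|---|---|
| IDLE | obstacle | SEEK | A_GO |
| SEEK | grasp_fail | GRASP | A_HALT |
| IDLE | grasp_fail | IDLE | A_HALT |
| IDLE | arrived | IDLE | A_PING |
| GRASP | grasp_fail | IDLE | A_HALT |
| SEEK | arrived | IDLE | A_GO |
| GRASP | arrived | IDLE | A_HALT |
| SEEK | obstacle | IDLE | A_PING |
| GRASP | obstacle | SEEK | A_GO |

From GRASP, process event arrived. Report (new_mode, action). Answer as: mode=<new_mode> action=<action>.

mode=IDLE action=A_HALT

current mode = GRASP; filter table to that mode:
  (GRASP, grasp_fail) → (IDLE, A_HALT)
  (GRASP, arrived) → (IDLE, A_HALT)  ← event matches
  (GRASP, obstacle) → (SEEK, A_GO)
event = arrived selects (IDLE, A_HALT)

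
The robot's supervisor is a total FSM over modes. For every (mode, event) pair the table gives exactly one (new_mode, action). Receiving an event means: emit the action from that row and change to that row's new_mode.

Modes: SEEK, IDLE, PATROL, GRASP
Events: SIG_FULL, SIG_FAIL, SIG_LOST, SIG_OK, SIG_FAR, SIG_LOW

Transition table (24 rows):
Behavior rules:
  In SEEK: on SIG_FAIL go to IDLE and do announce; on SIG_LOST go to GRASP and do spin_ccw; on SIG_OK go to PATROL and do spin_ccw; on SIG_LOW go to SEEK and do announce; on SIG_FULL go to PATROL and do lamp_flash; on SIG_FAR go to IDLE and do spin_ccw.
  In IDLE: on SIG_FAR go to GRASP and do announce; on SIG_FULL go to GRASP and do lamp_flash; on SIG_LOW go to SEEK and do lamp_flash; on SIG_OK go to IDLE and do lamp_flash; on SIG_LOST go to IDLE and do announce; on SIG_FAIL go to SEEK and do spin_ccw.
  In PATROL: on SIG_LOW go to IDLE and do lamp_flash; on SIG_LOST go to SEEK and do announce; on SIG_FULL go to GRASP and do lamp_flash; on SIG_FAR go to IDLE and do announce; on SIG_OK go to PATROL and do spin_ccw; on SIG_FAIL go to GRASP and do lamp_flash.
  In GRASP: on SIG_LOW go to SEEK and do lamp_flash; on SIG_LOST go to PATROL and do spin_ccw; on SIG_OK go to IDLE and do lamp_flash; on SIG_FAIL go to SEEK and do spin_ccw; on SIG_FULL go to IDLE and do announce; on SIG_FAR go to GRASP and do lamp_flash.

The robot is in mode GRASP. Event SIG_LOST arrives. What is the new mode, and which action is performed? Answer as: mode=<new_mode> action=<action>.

current mode = GRASP; filter table to that mode:
  (GRASP, SIG_LOW) → (SEEK, lamp_flash)
  (GRASP, SIG_LOST) → (PATROL, spin_ccw)  ← event matches
  (GRASP, SIG_OK) → (IDLE, lamp_flash)
  (GRASP, SIG_FAIL) → (SEEK, spin_ccw)
  (GRASP, SIG_FULL) → (IDLE, announce)
  (GRASP, SIG_FAR) → (GRASP, lamp_flash)
event = SIG_LOST selects (PATROL, spin_ccw)

mode=PATROL action=spin_ccw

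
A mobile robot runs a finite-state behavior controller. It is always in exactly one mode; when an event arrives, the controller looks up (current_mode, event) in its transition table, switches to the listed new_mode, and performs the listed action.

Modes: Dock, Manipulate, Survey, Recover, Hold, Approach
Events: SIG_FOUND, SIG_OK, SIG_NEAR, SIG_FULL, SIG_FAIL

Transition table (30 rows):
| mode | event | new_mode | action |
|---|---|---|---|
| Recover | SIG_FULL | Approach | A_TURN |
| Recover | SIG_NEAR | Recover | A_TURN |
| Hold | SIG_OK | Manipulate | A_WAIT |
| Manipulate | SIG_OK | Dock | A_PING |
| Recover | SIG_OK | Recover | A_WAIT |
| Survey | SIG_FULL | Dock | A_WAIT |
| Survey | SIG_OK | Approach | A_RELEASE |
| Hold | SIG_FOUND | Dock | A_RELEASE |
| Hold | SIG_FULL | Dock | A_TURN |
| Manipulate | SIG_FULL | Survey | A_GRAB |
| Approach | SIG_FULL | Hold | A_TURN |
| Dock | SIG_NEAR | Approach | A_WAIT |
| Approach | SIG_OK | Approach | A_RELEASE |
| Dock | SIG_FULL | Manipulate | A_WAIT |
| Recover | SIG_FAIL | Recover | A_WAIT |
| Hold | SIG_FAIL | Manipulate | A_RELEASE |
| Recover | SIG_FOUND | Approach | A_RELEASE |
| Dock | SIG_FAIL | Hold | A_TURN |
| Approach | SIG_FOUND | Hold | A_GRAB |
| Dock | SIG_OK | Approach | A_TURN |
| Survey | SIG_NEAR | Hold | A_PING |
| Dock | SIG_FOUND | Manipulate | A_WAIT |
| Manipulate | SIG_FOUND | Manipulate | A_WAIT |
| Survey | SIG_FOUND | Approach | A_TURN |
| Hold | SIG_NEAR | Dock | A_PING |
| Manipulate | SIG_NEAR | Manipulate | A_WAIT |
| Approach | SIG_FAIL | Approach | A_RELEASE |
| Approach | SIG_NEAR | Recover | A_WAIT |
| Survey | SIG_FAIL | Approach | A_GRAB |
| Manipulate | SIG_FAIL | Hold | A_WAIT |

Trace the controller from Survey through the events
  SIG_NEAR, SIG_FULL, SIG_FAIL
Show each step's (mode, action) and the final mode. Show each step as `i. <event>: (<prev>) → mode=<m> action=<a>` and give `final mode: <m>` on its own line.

final mode: Hold

1. SIG_NEAR: (Survey) → mode=Hold action=A_PING
2. SIG_FULL: (Hold) → mode=Dock action=A_TURN
3. SIG_FAIL: (Dock) → mode=Hold action=A_TURN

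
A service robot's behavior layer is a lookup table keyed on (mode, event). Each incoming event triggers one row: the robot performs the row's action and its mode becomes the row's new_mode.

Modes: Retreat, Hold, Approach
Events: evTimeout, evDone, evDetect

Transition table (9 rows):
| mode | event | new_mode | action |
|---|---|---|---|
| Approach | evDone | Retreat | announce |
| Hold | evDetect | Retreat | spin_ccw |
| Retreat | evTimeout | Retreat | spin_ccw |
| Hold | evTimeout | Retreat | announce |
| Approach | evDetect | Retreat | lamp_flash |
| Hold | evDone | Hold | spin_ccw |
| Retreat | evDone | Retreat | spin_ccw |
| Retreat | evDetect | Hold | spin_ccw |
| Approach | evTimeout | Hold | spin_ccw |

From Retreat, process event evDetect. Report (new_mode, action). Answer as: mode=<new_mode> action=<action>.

current mode = Retreat; filter table to that mode:
  (Retreat, evTimeout) → (Retreat, spin_ccw)
  (Retreat, evDone) → (Retreat, spin_ccw)
  (Retreat, evDetect) → (Hold, spin_ccw)  ← event matches
event = evDetect selects (Hold, spin_ccw)

mode=Hold action=spin_ccw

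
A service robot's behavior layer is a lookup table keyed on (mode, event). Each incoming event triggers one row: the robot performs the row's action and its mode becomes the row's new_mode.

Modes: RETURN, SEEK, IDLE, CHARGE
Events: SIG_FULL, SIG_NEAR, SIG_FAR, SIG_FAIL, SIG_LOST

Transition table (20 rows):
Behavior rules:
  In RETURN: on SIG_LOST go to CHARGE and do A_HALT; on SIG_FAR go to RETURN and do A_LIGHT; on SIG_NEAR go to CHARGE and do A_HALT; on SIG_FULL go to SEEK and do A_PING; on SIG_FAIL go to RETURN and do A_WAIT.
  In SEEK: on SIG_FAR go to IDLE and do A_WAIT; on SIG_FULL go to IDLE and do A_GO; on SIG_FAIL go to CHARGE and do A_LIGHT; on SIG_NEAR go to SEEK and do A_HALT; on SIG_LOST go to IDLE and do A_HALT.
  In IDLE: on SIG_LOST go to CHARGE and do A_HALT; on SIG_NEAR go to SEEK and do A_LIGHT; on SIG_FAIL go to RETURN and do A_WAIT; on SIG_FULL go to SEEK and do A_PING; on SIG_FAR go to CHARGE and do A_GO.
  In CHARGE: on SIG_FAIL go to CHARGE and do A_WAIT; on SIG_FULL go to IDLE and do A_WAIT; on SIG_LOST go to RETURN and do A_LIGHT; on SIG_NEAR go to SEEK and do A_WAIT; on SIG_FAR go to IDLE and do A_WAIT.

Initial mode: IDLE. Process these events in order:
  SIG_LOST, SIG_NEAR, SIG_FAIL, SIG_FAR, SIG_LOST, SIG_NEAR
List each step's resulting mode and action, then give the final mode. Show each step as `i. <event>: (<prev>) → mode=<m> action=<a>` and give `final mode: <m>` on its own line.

1. SIG_LOST: (IDLE) → mode=CHARGE action=A_HALT
2. SIG_NEAR: (CHARGE) → mode=SEEK action=A_WAIT
3. SIG_FAIL: (SEEK) → mode=CHARGE action=A_LIGHT
4. SIG_FAR: (CHARGE) → mode=IDLE action=A_WAIT
5. SIG_LOST: (IDLE) → mode=CHARGE action=A_HALT
6. SIG_NEAR: (CHARGE) → mode=SEEK action=A_WAIT

final mode: SEEK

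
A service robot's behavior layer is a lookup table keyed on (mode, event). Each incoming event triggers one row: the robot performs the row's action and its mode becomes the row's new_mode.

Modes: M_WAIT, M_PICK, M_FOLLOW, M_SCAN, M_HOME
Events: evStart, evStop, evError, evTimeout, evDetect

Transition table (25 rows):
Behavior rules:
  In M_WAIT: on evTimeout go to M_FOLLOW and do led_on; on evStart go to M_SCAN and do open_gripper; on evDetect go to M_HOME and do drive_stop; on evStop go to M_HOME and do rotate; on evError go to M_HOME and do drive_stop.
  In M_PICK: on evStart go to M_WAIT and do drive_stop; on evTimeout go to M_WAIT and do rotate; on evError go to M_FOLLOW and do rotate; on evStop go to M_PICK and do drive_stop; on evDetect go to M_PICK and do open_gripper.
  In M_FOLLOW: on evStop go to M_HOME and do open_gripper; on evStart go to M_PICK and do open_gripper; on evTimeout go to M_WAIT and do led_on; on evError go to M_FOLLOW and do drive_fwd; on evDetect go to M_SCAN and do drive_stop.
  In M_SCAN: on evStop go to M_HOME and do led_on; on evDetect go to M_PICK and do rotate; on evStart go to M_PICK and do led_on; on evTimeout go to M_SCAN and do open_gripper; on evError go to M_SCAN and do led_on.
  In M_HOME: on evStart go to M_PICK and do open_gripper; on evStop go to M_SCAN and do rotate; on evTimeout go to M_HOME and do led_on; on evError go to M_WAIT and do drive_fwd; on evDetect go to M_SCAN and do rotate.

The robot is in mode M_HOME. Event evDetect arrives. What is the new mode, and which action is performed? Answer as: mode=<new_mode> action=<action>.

current mode = M_HOME; filter table to that mode:
  (M_HOME, evStart) → (M_PICK, open_gripper)
  (M_HOME, evStop) → (M_SCAN, rotate)
  (M_HOME, evTimeout) → (M_HOME, led_on)
  (M_HOME, evError) → (M_WAIT, drive_fwd)
  (M_HOME, evDetect) → (M_SCAN, rotate)  ← event matches
event = evDetect selects (M_SCAN, rotate)

mode=M_SCAN action=rotate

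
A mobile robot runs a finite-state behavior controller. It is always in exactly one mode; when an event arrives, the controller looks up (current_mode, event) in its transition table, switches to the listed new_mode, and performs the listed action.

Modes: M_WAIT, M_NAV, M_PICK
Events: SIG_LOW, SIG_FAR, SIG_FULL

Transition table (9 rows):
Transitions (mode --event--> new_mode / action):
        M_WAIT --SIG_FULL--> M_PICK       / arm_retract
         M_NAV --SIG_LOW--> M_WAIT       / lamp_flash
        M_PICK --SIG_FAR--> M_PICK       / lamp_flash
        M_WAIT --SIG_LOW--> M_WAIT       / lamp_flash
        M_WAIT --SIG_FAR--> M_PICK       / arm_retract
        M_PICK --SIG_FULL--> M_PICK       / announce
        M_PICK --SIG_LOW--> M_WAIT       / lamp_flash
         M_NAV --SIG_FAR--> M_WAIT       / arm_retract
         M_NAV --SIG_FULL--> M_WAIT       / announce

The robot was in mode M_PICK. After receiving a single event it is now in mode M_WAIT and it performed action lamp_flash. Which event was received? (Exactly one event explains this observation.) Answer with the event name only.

SIG_LOW

try SIG_LOW: (M_PICK, SIG_LOW) → (M_WAIT, lamp_flash)  ← matches
try SIG_FAR: (M_PICK, SIG_FAR) → (M_PICK, lamp_flash)
try SIG_FULL: (M_PICK, SIG_FULL) → (M_PICK, announce)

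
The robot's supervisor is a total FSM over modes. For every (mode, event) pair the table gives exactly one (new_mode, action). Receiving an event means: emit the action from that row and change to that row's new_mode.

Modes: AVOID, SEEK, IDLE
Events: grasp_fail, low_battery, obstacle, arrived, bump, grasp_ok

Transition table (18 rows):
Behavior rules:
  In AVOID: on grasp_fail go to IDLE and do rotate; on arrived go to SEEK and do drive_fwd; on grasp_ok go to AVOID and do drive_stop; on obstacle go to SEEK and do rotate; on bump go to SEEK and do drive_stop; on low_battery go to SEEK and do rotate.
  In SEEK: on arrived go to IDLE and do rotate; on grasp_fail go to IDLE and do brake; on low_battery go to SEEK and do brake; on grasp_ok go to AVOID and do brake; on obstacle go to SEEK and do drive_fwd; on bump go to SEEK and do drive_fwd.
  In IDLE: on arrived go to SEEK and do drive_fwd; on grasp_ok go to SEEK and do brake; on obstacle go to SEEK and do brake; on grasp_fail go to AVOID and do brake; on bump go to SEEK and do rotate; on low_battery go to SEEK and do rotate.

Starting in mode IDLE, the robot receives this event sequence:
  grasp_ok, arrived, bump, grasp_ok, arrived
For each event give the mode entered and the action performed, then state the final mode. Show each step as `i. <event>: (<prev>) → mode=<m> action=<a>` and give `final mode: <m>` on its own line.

final mode: SEEK

1. grasp_ok: (IDLE) → mode=SEEK action=brake
2. arrived: (SEEK) → mode=IDLE action=rotate
3. bump: (IDLE) → mode=SEEK action=rotate
4. grasp_ok: (SEEK) → mode=AVOID action=brake
5. arrived: (AVOID) → mode=SEEK action=drive_fwd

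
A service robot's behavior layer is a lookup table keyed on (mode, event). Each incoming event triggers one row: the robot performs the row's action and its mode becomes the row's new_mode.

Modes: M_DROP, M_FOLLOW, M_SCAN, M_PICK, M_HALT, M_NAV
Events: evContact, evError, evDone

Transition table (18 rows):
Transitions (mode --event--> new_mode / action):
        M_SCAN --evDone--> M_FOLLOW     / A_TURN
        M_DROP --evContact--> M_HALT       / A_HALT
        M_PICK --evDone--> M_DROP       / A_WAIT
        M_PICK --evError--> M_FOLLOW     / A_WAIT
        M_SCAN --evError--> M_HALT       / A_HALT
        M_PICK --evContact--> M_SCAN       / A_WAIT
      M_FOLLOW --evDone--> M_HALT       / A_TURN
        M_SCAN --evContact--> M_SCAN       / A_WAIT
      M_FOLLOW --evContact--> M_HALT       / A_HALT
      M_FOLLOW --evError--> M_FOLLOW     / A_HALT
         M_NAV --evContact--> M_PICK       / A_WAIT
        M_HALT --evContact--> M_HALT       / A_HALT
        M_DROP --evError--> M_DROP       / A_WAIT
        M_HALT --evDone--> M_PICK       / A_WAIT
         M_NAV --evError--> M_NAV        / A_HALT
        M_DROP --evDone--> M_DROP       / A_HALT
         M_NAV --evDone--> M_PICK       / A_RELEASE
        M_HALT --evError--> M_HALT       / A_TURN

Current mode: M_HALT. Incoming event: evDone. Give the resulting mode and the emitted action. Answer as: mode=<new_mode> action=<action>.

mode=M_PICK action=A_WAIT

current mode = M_HALT; filter table to that mode:
  (M_HALT, evContact) → (M_HALT, A_HALT)
  (M_HALT, evDone) → (M_PICK, A_WAIT)  ← event matches
  (M_HALT, evError) → (M_HALT, A_TURN)
event = evDone selects (M_PICK, A_WAIT)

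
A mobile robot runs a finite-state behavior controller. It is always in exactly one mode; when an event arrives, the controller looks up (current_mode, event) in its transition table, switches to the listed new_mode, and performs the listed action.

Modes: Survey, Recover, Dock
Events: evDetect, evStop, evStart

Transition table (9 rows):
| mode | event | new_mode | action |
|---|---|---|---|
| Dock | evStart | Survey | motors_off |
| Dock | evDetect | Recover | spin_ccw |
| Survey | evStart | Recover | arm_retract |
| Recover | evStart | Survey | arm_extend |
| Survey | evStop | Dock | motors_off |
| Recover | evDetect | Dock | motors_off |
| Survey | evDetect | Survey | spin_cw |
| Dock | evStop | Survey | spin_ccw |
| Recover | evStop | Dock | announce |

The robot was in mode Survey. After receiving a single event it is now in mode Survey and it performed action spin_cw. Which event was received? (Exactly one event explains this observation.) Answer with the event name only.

evDetect

try evDetect: (Survey, evDetect) → (Survey, spin_cw)  ← matches
try evStop: (Survey, evStop) → (Dock, motors_off)
try evStart: (Survey, evStart) → (Recover, arm_retract)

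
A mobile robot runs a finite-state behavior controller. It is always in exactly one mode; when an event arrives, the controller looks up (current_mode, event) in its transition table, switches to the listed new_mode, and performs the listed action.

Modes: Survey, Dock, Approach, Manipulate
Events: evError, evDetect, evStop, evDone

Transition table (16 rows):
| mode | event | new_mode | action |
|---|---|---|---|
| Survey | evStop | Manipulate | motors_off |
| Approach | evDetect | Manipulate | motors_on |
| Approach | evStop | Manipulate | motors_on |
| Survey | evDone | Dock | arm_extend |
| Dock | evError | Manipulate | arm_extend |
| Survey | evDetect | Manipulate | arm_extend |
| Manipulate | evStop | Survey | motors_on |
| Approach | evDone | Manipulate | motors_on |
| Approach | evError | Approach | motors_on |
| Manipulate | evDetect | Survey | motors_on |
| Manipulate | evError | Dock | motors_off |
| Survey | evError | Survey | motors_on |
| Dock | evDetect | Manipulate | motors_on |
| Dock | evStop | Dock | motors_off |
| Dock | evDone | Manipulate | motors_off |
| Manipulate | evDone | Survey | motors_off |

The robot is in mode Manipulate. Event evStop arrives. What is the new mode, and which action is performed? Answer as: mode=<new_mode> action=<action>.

mode=Survey action=motors_on

current mode = Manipulate; filter table to that mode:
  (Manipulate, evStop) → (Survey, motors_on)  ← event matches
  (Manipulate, evDetect) → (Survey, motors_on)
  (Manipulate, evError) → (Dock, motors_off)
  (Manipulate, evDone) → (Survey, motors_off)
event = evStop selects (Survey, motors_on)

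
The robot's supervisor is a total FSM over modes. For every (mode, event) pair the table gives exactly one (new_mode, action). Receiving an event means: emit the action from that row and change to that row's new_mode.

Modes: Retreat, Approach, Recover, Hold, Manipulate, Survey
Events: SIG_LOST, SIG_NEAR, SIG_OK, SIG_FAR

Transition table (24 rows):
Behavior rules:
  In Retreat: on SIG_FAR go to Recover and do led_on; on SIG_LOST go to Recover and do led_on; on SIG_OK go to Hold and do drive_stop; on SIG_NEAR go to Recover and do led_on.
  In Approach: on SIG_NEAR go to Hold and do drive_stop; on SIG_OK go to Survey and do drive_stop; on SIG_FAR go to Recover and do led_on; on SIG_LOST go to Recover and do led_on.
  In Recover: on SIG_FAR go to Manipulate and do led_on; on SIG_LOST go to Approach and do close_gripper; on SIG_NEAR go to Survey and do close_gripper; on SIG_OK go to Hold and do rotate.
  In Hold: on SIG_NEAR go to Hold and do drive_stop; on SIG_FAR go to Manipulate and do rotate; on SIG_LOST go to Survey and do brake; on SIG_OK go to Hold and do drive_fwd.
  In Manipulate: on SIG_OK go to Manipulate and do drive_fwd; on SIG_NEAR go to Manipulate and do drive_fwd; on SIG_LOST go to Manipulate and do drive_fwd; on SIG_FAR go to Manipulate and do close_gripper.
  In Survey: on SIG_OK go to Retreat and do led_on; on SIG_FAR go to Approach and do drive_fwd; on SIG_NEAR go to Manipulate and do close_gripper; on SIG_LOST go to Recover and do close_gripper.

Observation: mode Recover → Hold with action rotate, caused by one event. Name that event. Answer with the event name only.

try SIG_LOST: (Recover, SIG_LOST) → (Approach, close_gripper)
try SIG_NEAR: (Recover, SIG_NEAR) → (Survey, close_gripper)
try SIG_OK: (Recover, SIG_OK) → (Hold, rotate)  ← matches
try SIG_FAR: (Recover, SIG_FAR) → (Manipulate, led_on)

SIG_OK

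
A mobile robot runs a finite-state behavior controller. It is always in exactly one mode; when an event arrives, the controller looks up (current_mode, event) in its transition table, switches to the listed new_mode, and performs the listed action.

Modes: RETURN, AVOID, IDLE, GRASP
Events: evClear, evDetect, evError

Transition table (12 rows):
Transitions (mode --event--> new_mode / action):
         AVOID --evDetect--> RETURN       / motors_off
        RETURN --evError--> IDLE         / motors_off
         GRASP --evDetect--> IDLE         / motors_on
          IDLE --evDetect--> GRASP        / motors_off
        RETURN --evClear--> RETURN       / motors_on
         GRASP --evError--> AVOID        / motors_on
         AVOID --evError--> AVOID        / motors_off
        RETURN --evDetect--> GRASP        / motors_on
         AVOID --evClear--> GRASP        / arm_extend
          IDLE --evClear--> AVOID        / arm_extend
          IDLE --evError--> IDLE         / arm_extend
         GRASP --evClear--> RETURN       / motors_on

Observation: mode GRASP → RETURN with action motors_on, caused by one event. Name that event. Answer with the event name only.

try evClear: (GRASP, evClear) → (RETURN, motors_on)  ← matches
try evDetect: (GRASP, evDetect) → (IDLE, motors_on)
try evError: (GRASP, evError) → (AVOID, motors_on)

evClear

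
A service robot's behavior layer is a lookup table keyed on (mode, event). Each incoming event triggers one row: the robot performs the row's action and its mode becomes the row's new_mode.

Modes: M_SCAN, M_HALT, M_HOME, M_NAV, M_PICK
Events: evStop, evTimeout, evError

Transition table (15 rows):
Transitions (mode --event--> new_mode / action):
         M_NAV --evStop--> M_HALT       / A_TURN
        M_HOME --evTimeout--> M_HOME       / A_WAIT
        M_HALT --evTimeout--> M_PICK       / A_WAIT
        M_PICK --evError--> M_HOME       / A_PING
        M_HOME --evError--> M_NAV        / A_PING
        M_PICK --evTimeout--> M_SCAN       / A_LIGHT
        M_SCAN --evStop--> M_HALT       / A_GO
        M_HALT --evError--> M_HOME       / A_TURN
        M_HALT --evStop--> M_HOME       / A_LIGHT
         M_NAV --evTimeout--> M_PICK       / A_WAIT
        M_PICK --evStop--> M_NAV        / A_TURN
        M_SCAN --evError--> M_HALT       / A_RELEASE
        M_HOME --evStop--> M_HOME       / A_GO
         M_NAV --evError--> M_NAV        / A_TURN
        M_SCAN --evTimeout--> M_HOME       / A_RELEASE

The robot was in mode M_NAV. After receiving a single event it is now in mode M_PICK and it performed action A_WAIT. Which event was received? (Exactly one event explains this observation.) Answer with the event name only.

evTimeout

try evStop: (M_NAV, evStop) → (M_HALT, A_TURN)
try evTimeout: (M_NAV, evTimeout) → (M_PICK, A_WAIT)  ← matches
try evError: (M_NAV, evError) → (M_NAV, A_TURN)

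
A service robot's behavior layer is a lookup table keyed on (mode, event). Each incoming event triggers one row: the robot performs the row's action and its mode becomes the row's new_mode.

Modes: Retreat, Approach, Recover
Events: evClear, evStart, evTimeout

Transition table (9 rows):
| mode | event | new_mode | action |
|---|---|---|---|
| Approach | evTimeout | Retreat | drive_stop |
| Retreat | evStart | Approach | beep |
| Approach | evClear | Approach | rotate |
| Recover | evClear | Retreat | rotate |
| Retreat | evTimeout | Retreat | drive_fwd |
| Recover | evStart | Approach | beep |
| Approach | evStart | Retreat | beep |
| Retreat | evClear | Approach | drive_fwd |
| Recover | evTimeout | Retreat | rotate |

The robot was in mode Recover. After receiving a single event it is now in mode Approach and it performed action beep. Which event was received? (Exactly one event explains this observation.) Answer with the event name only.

evStart

try evClear: (Recover, evClear) → (Retreat, rotate)
try evStart: (Recover, evStart) → (Approach, beep)  ← matches
try evTimeout: (Recover, evTimeout) → (Retreat, rotate)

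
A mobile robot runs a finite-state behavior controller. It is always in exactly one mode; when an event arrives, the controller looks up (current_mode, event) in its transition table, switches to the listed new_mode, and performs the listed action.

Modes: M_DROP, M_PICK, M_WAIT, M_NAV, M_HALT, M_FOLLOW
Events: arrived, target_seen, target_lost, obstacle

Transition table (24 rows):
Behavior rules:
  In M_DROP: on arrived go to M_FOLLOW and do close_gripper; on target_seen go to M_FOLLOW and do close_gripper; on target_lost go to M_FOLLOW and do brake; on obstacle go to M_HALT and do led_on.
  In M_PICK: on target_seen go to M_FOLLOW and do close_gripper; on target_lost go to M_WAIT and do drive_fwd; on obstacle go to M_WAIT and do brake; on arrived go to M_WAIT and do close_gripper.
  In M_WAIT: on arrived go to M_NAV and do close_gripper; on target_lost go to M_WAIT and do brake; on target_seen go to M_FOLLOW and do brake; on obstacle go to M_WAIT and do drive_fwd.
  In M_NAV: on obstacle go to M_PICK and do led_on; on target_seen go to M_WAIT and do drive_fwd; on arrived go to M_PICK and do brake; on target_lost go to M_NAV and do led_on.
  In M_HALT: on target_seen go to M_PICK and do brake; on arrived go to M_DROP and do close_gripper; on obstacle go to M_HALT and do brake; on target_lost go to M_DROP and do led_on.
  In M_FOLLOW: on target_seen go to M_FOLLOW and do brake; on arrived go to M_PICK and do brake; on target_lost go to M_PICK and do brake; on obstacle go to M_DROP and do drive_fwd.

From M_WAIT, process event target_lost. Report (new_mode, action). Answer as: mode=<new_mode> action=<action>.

mode=M_WAIT action=brake

current mode = M_WAIT; filter table to that mode:
  (M_WAIT, arrived) → (M_NAV, close_gripper)
  (M_WAIT, target_lost) → (M_WAIT, brake)  ← event matches
  (M_WAIT, target_seen) → (M_FOLLOW, brake)
  (M_WAIT, obstacle) → (M_WAIT, drive_fwd)
event = target_lost selects (M_WAIT, brake)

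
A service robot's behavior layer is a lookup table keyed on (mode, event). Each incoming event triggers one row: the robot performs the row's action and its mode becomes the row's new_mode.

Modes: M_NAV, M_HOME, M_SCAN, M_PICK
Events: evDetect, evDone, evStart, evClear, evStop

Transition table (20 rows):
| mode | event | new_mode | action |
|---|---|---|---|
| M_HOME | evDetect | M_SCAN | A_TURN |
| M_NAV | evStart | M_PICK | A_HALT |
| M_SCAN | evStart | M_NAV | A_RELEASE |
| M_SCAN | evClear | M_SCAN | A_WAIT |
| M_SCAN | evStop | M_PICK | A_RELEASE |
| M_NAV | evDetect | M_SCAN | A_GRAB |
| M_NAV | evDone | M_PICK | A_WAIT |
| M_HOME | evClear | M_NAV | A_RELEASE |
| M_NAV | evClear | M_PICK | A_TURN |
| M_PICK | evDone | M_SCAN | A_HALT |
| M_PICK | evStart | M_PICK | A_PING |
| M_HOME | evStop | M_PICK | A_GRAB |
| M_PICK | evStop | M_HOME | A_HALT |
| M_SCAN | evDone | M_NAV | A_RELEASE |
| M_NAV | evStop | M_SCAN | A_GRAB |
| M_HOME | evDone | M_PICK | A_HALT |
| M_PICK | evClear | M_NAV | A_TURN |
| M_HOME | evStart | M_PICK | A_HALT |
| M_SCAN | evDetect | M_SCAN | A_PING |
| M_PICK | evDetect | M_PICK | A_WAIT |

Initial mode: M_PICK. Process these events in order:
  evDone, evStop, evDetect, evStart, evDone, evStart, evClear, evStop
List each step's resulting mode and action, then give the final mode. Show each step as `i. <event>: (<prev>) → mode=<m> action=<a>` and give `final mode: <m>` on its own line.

final mode: M_HOME

1. evDone: (M_PICK) → mode=M_SCAN action=A_HALT
2. evStop: (M_SCAN) → mode=M_PICK action=A_RELEASE
3. evDetect: (M_PICK) → mode=M_PICK action=A_WAIT
4. evStart: (M_PICK) → mode=M_PICK action=A_PING
5. evDone: (M_PICK) → mode=M_SCAN action=A_HALT
6. evStart: (M_SCAN) → mode=M_NAV action=A_RELEASE
7. evClear: (M_NAV) → mode=M_PICK action=A_TURN
8. evStop: (M_PICK) → mode=M_HOME action=A_HALT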